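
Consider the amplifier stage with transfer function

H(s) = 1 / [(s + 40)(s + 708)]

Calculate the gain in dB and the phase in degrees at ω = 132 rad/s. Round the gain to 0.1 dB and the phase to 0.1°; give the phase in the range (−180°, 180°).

At s = jω = j132:
pole (s+40): 40 + j132 → |·| = √(40²+132²) = √19024 ≈ 137.93, ∠ = arctan(132/40) ≈ 73.14°
pole (s+708): 708 + j132 → |·| = √(708²+132²) = √518688 ≈ 720.2, ∠ = arctan(132/708) ≈ 10.56°
|H| = 1 / 99337 ≈ 1.0067e-05
Gain = 20 log₁₀(1.0067e-05) ≈ -99.94 dB
∠H = 0.00° − 83.70° = -83.70°

-99.9 dB, -83.7°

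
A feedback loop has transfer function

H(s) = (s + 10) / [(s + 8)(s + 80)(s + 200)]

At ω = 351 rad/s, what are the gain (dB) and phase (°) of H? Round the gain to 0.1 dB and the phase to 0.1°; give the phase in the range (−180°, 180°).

-103.3 dB, -137.8°

At s = jω = j351:
zero (s+10): 10 + j351 → |·| = √(10²+351²) = √123301 ≈ 351.14, ∠ = arctan(351/10) ≈ 88.37°
pole (s+8): 8 + j351 → |·| = √(8²+351²) = √123265 ≈ 351.09, ∠ = arctan(351/8) ≈ 88.69°
pole (s+80): 80 + j351 → |·| = √(80²+351²) = √129601 ≈ 360, ∠ = arctan(351/80) ≈ 77.16°
pole (s+200): 200 + j351 → |·| = √(200²+351²) = √163201 ≈ 403.98, ∠ = arctan(351/200) ≈ 60.33°
|H| = 1 · 351.14 / 5.106e+07 ≈ 6.877e-06
Gain = 20 log₁₀(6.877e-06) ≈ -103.25 dB
∠H = 88.37° − 226.18° = -137.81°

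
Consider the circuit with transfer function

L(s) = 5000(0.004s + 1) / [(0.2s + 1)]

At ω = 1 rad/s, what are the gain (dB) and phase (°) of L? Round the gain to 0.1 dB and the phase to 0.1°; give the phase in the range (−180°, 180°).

At ω = 1 rad/s:
zero (1 + j1·0.004) = 1 + j0.004 → |·| ≈ 1, ∠ ≈ 0.23°
pole (1 + j1·0.2) = 1 + j0.2 → |·| ≈ 1.0198, ∠ ≈ 11.31°
|L| = 5000 · 1 / (1.0198) ≈ 4902.9
Gain = 20 log₁₀(4902.9) ≈ 73.81 dB
∠L = (0.23°) − (11.31°) = -11.08°

73.8 dB, -11.1°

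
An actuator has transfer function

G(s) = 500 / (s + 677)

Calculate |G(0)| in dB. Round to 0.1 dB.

-2.6 dB

G(0) = 500 / 677 ≈ 0.73855
20 log₁₀(0.73855) ≈ -2.63 dB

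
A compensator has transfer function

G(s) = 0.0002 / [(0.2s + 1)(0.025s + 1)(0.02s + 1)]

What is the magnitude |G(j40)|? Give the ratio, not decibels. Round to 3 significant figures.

At ω = 40 rad/s:
pole (1 + j40·0.2) = 1 + j8 → |·| ≈ 8.0623, ∠ ≈ 82.87°
pole (1 + j40·0.025) = 1 + j1 → |·| ≈ 1.4142, ∠ ≈ 45.00°
pole (1 + j40·0.02) = 1 + j0.8 → |·| ≈ 1.2806, ∠ ≈ 38.66°
|G| = 0.0002 · 1 / (8.0623 · 1.4142 · 1.2806) ≈ 1.3698e-05

1.37e-05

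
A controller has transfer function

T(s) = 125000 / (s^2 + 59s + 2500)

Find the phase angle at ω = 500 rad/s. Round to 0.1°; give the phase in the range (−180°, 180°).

At s = jω = j500:
quadratic: (j500)² + 59·j500 + 2500 = -247500 + j29500 → |·| ≈ 2.4925e+05, ∠ ≈ 173.20°
∠T = 0.00° − 173.20° = -173.20°

-173.2°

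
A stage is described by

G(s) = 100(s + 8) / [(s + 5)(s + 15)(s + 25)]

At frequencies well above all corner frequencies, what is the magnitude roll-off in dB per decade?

-40 dB/decade

Each pole contributes −20 dB/decade at high frequency; each zero contributes +20 dB/decade.
Net: 1 zero(s) − 3 pole(s) → -40 dB/decade.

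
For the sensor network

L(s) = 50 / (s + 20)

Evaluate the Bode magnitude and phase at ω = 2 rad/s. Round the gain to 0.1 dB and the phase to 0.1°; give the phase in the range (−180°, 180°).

Substitute s = j2:
Numerator: 50 = 50 + j0
Denominator: (j2) + 20 = 20 + j2
|N| = √(50² + 0²) ≈ 50, ∠N ≈ 0.00°
|D| = √(20² + 2²) ≈ 20.1, ∠D ≈ 5.71°
|L| = 50 / 20.1 ≈ 2.4876
Gain = 20 log₁₀(2.4876) ≈ 7.92 dB
∠L = 0.00° − 5.71° = -5.71°

7.9 dB, -5.7°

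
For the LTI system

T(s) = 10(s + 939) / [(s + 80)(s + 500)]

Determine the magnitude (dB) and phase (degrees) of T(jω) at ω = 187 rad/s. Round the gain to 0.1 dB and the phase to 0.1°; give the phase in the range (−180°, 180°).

At s = jω = j187:
zero (s+939): 939 + j187 → |·| = √(939²+187²) = √916690 ≈ 957.44, ∠ = arctan(187/939) ≈ 11.26°
pole (s+80): 80 + j187 → |·| = √(80²+187²) = √41369 ≈ 203.39, ∠ = arctan(187/80) ≈ 66.84°
pole (s+500): 500 + j187 → |·| = √(500²+187²) = √284969 ≈ 533.82, ∠ = arctan(187/500) ≈ 20.51°
|T| = 10 · 957.44 / 1.0857e+05 ≈ 0.088186
Gain = 20 log₁₀(0.088186) ≈ -21.09 dB
∠T = 11.26° − 87.35° = -76.09°

-21.1 dB, -76.1°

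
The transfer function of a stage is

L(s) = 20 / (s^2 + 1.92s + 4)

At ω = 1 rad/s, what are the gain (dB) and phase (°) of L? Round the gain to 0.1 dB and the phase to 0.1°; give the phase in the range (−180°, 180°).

15.0 dB, -32.6°

At s = jω = j1:
quadratic: (j1)² + 1.92·j1 + 4 = 3 + j1.92 → |·| ≈ 3.5618, ∠ ≈ 32.62°
|L| = 20 / 3.5618 ≈ 5.6151
Gain = 20 log₁₀(5.6151) ≈ 14.99 dB
∠L = 0.00° − 32.62° = -32.62°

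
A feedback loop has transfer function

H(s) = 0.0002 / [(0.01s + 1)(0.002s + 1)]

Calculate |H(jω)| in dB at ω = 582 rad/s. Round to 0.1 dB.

-93.1 dB

At ω = 582 rad/s:
pole (1 + j582·0.01) = 1 + j5.82 → |·| ≈ 5.9053, ∠ ≈ 80.25°
pole (1 + j582·0.002) = 1 + j1.164 → |·| ≈ 1.5346, ∠ ≈ 49.33°
|H| = 0.0002 · 1 / (5.9053 · 1.5346) ≈ 2.207e-05
Gain = 20 log₁₀(2.207e-05) ≈ -93.12 dB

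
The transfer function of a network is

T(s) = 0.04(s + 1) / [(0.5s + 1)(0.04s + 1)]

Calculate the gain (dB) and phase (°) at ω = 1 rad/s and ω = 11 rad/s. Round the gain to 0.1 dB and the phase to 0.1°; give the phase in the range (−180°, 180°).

ω = 1: -25.9 dB, 16.1°; ω = 11: -22.8 dB, -18.6°

At ω = 1 rad/s:
zero (1 + j1·1) = 1 + j1 → |·| ≈ 1.4142, ∠ ≈ 45.00°
pole (1 + j1·0.5) = 1 + j0.5 → |·| ≈ 1.118, ∠ ≈ 26.57°
pole (1 + j1·0.04) = 1 + j0.04 → |·| ≈ 1.0008, ∠ ≈ 2.29°
|T| = 0.04 · 1.4142 / (1.118 · 1.0008) ≈ 0.050557
Gain = 20 log₁₀(0.050557) ≈ -25.92 dB
∠T = (45.00°) − (26.57° + 2.29°) = 16.14°

At ω = 11 rad/s:
zero (1 + j11·1) = 1 + j11 → |·| ≈ 11.045, ∠ ≈ 84.81°
pole (1 + j11·0.5) = 1 + j5.5 → |·| ≈ 5.5902, ∠ ≈ 79.70°
pole (1 + j11·0.04) = 1 + j0.44 → |·| ≈ 1.0925, ∠ ≈ 23.75°
|T| = 0.04 · 11.045 / (5.5902 · 1.0925) ≈ 0.07234
Gain = 20 log₁₀(0.07234) ≈ -22.81 dB
∠T = (84.81°) − (79.70° + 23.75°) = -18.64°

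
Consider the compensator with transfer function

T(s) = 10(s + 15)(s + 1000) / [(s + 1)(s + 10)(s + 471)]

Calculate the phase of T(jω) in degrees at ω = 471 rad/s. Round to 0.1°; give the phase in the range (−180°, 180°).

At s = jω = j471:
zero (s+15): 15 + j471 → |·| = √(15²+471²) = √222066 ≈ 471.24, ∠ = arctan(471/15) ≈ 88.18°
zero (s+1000): 1000 + j471 → |·| = √(1000²+471²) = √1221841 ≈ 1105.4, ∠ = arctan(471/1000) ≈ 25.22°
pole (s+1): 1 + j471 → |·| = √(1²+471²) = √221842 ≈ 471, ∠ = arctan(471/1) ≈ 89.88°
pole (s+10): 10 + j471 → |·| = √(10²+471²) = √221941 ≈ 471.11, ∠ = arctan(471/10) ≈ 88.78°
pole (s+471): 471 + j471 → |·| = √(471²+471²) = √443682 ≈ 666.09, ∠ = arctan(471/471) ≈ 45.00°
∠T = 113.40° − 223.66° = -110.26°

-110.3°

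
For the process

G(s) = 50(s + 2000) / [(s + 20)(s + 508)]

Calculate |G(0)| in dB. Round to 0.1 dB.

19.9 dB

G(0) = 50·2000 / (20·508) ≈ 9.8425
20 log₁₀(9.8425) ≈ 19.86 dB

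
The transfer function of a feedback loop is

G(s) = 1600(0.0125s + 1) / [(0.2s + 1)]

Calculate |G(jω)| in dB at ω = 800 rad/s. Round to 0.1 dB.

40.0 dB

At ω = 800 rad/s:
zero (1 + j800·0.0125) = 1 + j10 → |·| ≈ 10.05, ∠ ≈ 84.29°
pole (1 + j800·0.2) = 1 + j160 → |·| ≈ 160, ∠ ≈ 89.64°
|G| = 1600 · 10.05 / (160) ≈ 100.5
Gain = 20 log₁₀(100.5) ≈ 40.04 dB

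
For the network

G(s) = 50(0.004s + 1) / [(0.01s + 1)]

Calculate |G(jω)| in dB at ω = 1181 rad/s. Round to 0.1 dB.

26.2 dB

At ω = 1181 rad/s:
zero (1 + j1181·0.004) = 1 + j4.724 → |·| ≈ 4.8287, ∠ ≈ 78.05°
pole (1 + j1181·0.01) = 1 + j11.81 → |·| ≈ 11.852, ∠ ≈ 85.16°
|G| = 50 · 4.8287 / (11.852) ≈ 20.371
Gain = 20 log₁₀(20.371) ≈ 26.18 dB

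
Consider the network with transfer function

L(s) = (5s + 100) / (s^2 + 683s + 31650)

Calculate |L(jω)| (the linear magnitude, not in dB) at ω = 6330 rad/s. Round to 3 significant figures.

0.000786

Substitute s = j6330:
Numerator: 5(j6330) + 100 = 100 + j31650
Denominator: (j6330)^2 + 683(j6330) + 31650 = -40037250 + j4323390
|N| = √(100² + 31650²) ≈ 31650, ∠N ≈ 89.82°
|D| = √(40037250² + 4323390²) ≈ 4.027e+07, ∠D ≈ 173.84°
|L| = 31650 / 4.027e+07 ≈ 0.00078594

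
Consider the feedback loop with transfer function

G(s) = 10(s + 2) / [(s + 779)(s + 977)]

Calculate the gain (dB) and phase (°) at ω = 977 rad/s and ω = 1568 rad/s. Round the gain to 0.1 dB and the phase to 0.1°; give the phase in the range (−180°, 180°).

ω = 977: -44.9 dB, -6.6°; ω = 1568: -46.3 dB, -31.7°

At s = jω = j977:
zero (s+2): 2 + j977 → |·| = √(2²+977²) = √954533 ≈ 977, ∠ = arctan(977/2) ≈ 89.88°
pole (s+779): 779 + j977 → |·| = √(779²+977²) = √1561370 ≈ 1249.5, ∠ = arctan(977/779) ≈ 51.43°
pole (s+977): 977 + j977 → |·| = √(977²+977²) = √1909058 ≈ 1381.7, ∠ = arctan(977/977) ≈ 45.00°
|G| = 10 · 977 / 1.7264e+06 ≈ 0.0056592
Gain = 20 log₁₀(0.0056592) ≈ -44.94 dB
∠G = 89.88° − 96.43° = -6.55°

At s = jω = j1568:
zero (s+2): 2 + j1568 → |·| = √(2²+1568²) = √2458628 ≈ 1568, ∠ = arctan(1568/2) ≈ 89.93°
pole (s+779): 779 + j1568 → |·| = √(779²+1568²) = √3065465 ≈ 1750.8, ∠ = arctan(1568/779) ≈ 63.58°
pole (s+977): 977 + j1568 → |·| = √(977²+1568²) = √3413153 ≈ 1847.5, ∠ = arctan(1568/977) ≈ 58.07°
|G| = 10 · 1568 / 3.2346e+06 ≈ 0.0048476
Gain = 20 log₁₀(0.0048476) ≈ -46.29 dB
∠G = 89.93° − 121.65° = -31.72°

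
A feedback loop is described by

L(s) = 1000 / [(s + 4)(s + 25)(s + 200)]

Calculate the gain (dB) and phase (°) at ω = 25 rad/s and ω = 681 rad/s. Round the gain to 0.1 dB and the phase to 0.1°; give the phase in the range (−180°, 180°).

At s = jω = j25:
pole (s+4): 4 + j25 → |·| = √(4²+25²) = √641 ≈ 25.318, ∠ = arctan(25/4) ≈ 80.91°
pole (s+25): 25 + j25 → |·| = √(25²+25²) = √1250 ≈ 35.355, ∠ = arctan(25/25) ≈ 45.00°
pole (s+200): 200 + j25 → |·| = √(200²+25²) = √40625 ≈ 201.56, ∠ = arctan(25/200) ≈ 7.13°
|L| = 1000 / 1.8042e+05 ≈ 0.0055426
Gain = 20 log₁₀(0.0055426) ≈ -45.13 dB
∠L = 0.00° − 133.04° = -133.04°

At s = jω = j681:
pole (s+4): 4 + j681 → |·| = √(4²+681²) = √463777 ≈ 681.01, ∠ = arctan(681/4) ≈ 89.66°
pole (s+25): 25 + j681 → |·| = √(25²+681²) = √464386 ≈ 681.46, ∠ = arctan(681/25) ≈ 87.90°
pole (s+200): 200 + j681 → |·| = √(200²+681²) = √503761 ≈ 709.76, ∠ = arctan(681/200) ≈ 73.63°
|L| = 1000 / 3.2939e+08 ≈ 3.0359e-06
Gain = 20 log₁₀(3.0359e-06) ≈ -110.35 dB
∠L = 0.00° − 251.19° = -251.19° ≡ 108.81° (principal value)

ω = 25: -45.1 dB, -133.0°; ω = 681: -110.4 dB, 108.8°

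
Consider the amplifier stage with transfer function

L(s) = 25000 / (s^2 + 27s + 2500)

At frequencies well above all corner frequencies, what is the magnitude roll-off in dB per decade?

Each pole contributes −20 dB/decade at high frequency; each zero contributes +20 dB/decade.
Net: 0 zero(s) − 2 pole(s) → -40 dB/decade.

-40 dB/decade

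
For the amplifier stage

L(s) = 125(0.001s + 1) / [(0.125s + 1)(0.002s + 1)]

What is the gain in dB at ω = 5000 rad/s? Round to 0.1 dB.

At ω = 5000 rad/s:
zero (1 + j5000·0.001) = 1 + j5 → |·| ≈ 5.099, ∠ ≈ 78.69°
pole (1 + j5000·0.125) = 1 + j625 → |·| ≈ 625, ∠ ≈ 89.91°
pole (1 + j5000·0.002) = 1 + j10 → |·| ≈ 10.05, ∠ ≈ 84.29°
|L| = 125 · 5.099 / (625 · 10.05) ≈ 0.10147
Gain = 20 log₁₀(0.10147) ≈ -19.87 dB

-19.9 dB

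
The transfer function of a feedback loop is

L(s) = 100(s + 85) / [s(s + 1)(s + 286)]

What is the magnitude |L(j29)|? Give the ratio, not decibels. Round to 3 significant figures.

0.0371

At s = jω = j29:
zero (s+85): 85 + j29 → |·| = √(85²+29²) = √8066 ≈ 89.811, ∠ = arctan(29/85) ≈ 18.84°
pole (s+1): 1 + j29 → |·| = √(1²+29²) = √842 ≈ 29.017, ∠ = arctan(29/1) ≈ 88.03°
pole (s+286): 286 + j29 → |·| = √(286²+29²) = √82637 ≈ 287.47, ∠ = arctan(29/286) ≈ 5.79°
pole at origin: |s| = 29, ∠ = 90.00° (in denominator)
|L| = 100 · 89.811 / 2.419e+05 ≈ 0.037127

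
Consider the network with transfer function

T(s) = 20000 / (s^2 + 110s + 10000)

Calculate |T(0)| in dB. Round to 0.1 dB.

6.0 dB

T(0) = 20000 / 10000 = 2
20 log₁₀(2) ≈ 6.02 dB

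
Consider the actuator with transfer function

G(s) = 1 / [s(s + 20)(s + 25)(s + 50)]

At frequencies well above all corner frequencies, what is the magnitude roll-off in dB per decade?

-80 dB/decade

Each pole contributes −20 dB/decade at high frequency; each zero contributes +20 dB/decade.
Net: 0 zero(s) − 4 pole(s) → -80 dB/decade.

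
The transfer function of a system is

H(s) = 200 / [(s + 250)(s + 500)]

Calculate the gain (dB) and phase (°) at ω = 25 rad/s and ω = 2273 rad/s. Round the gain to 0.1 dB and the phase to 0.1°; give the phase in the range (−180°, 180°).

ω = 25: -56.0 dB, -8.6°; ω = 2273: -88.5 dB, -161.3°

At s = jω = j25:
pole (s+250): 250 + j25 → |·| = √(250²+25²) = √63125 ≈ 251.25, ∠ = arctan(25/250) ≈ 5.71°
pole (s+500): 500 + j25 → |·| = √(500²+25²) = √250625 ≈ 500.62, ∠ = arctan(25/500) ≈ 2.86°
|H| = 200 / 1.2578e+05 ≈ 0.0015901
Gain = 20 log₁₀(0.0015901) ≈ -55.97 dB
∠H = 0.00° − 8.57° = -8.57°

At s = jω = j2273:
pole (s+250): 250 + j2273 → |·| = √(250²+2273²) = √5229029 ≈ 2286.7, ∠ = arctan(2273/250) ≈ 83.72°
pole (s+500): 500 + j2273 → |·| = √(500²+2273²) = √5416529 ≈ 2327.3, ∠ = arctan(2273/500) ≈ 77.59°
|H| = 200 / 5.3218e+06 ≈ 3.7581e-05
Gain = 20 log₁₀(3.7581e-05) ≈ -88.50 dB
∠H = 0.00° − 161.31° = -161.31°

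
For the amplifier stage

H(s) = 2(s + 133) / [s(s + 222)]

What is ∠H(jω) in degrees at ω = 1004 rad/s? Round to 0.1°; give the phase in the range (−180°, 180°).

At s = jω = j1004:
zero (s+133): 133 + j1004 → |·| = √(133²+1004²) = √1025705 ≈ 1012.8, ∠ = arctan(1004/133) ≈ 82.45°
pole (s+222): 222 + j1004 → |·| = √(222²+1004²) = √1057300 ≈ 1028.3, ∠ = arctan(1004/222) ≈ 77.53°
pole at origin: |s| = 1004, ∠ = 90.00° (in denominator)
∠H = 82.45° − 167.53° = -85.08°

-85.1°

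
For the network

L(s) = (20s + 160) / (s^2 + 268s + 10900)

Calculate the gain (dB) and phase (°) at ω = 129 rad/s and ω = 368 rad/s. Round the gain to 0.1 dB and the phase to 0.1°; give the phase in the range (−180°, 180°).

Substitute s = j129:
Numerator: 20(j129) + 160 = 160 + j2580
Denominator: (j129)^2 + 268(j129) + 10900 = -5741 + j34572
|N| = √(160² + 2580²) ≈ 2585, ∠N ≈ 86.45°
|D| = √(5741² + 34572²) ≈ 35045, ∠D ≈ 99.43°
|L| = 2585 / 35045 ≈ 0.073762
Gain = 20 log₁₀(0.073762) ≈ -22.64 dB
∠L = 86.45° − 99.43° = -12.98°

Substitute s = j368:
Numerator: 20(j368) + 160 = 160 + j7360
Denominator: (j368)^2 + 268(j368) + 10900 = -124524 + j98624
|N| = √(160² + 7360²) ≈ 7361.7, ∠N ≈ 88.75°
|D| = √(124524² + 98624²) ≈ 1.5885e+05, ∠D ≈ 141.62°
|L| = 7361.7 / 1.5885e+05 ≈ 0.046344
Gain = 20 log₁₀(0.046344) ≈ -26.68 dB
∠L = 88.75° − 141.62° = -52.87°

ω = 129: -22.6 dB, -13.0°; ω = 368: -26.7 dB, -52.9°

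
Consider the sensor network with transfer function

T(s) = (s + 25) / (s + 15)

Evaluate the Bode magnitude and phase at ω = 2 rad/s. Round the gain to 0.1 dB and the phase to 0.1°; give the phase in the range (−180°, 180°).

At s = jω = j2:
zero (s+25): 25 + j2 → |·| = √(25²+2²) = √629 ≈ 25.08, ∠ = arctan(2/25) ≈ 4.57°
pole (s+15): 15 + j2 → |·| = √(15²+2²) = √229 ≈ 15.133, ∠ = arctan(2/15) ≈ 7.59°
|T| = 1 · 25.08 / 15.133 ≈ 1.6573
Gain = 20 log₁₀(1.6573) ≈ 4.39 dB
∠T = 4.57° − 7.59° = -3.02°

4.4 dB, -3.0°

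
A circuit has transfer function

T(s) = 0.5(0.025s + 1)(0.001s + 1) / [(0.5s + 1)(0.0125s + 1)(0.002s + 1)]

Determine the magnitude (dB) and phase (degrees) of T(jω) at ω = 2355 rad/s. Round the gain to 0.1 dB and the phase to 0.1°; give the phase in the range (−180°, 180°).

-66.9 dB, -100.0°

At ω = 2355 rad/s:
zero (1 + j2355·0.025) = 1 + j58.875 → |·| ≈ 58.883, ∠ ≈ 89.03°
zero (1 + j2355·0.001) = 1 + j2.355 → |·| ≈ 2.5585, ∠ ≈ 66.99°
pole (1 + j2355·0.5) = 1 + j1177.5 → |·| ≈ 1177.5, ∠ ≈ 89.95°
pole (1 + j2355·0.0125) = 1 + j29.4375 → |·| ≈ 29.454, ∠ ≈ 88.05°
pole (1 + j2355·0.002) = 1 + j4.71 → |·| ≈ 4.815, ∠ ≈ 78.01°
|T| = 0.5 · 58.883 · 2.5585 / (1177.5 · 29.454 · 4.815) ≈ 0.00045107
Gain = 20 log₁₀(0.00045107) ≈ -66.92 dB
∠T = (89.03° + 66.99°) − (89.95° + 88.05° + 78.01°) = -99.99°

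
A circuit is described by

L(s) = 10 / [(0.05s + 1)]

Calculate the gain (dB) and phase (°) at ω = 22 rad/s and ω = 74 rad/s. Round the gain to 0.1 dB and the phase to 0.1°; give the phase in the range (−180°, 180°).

At ω = 22 rad/s:
pole (1 + j22·0.05) = 1 + j1.1 → |·| ≈ 1.4866, ∠ ≈ 47.73°
|L| = 10 · 1 / (1.4866) ≈ 6.7268
Gain = 20 log₁₀(6.7268) ≈ 16.56 dB
∠L = (0°) − (47.73°) = -47.73°

At ω = 74 rad/s:
pole (1 + j74·0.05) = 1 + j3.7 → |·| ≈ 3.8328, ∠ ≈ 74.88°
|L| = 10 · 1 / (3.8328) ≈ 2.6091
Gain = 20 log₁₀(2.6091) ≈ 8.33 dB
∠L = (0°) − (74.88°) = -74.88°

ω = 22: 16.6 dB, -47.7°; ω = 74: 8.3 dB, -74.9°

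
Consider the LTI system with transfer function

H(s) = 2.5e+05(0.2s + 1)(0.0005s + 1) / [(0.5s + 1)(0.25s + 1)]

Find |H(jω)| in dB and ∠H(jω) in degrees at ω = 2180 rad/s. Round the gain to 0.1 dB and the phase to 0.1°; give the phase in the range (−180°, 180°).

48.7 dB, -42.5°

At ω = 2180 rad/s:
zero (1 + j2180·0.2) = 1 + j436 → |·| ≈ 436, ∠ ≈ 89.87°
zero (1 + j2180·0.0005) = 1 + j1.09 → |·| ≈ 1.4792, ∠ ≈ 47.47°
pole (1 + j2180·0.5) = 1 + j1090 → |·| ≈ 1090, ∠ ≈ 89.95°
pole (1 + j2180·0.25) = 1 + j545 → |·| ≈ 545, ∠ ≈ 89.89°
|H| = 2.5e+05 · 436 · 1.4792 / (1090 · 545) ≈ 271.41
Gain = 20 log₁₀(271.41) ≈ 48.67 dB
∠H = (89.87° + 47.47°) − (89.95° + 89.89°) = -42.50°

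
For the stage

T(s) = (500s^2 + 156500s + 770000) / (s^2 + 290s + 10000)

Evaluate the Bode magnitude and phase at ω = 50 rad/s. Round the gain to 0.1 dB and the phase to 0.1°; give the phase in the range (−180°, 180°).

53.6 dB, 30.9°

Substitute s = j50:
Numerator: 500(j50)^2 + 156500(j50) + 770000 = -480000 + j7825000
Denominator: (j50)^2 + 290(j50) + 10000 = 7500 + j14500
|N| = √(480000² + 7825000²) ≈ 7.8397e+06, ∠N ≈ 93.51°
|D| = √(7500² + 14500²) ≈ 16325, ∠D ≈ 62.65°
|T| = 7.8397e+06 / 16325 ≈ 480.23
Gain = 20 log₁₀(480.23) ≈ 53.63 dB
∠T = 93.51° − 62.65° = 30.86°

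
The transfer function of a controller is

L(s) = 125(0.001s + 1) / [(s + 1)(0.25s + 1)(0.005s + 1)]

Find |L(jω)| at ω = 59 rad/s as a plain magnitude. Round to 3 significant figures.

At ω = 59 rad/s:
zero (1 + j59·0.001) = 1 + j0.059 → |·| ≈ 1.0017, ∠ ≈ 3.38°
pole (1 + j59·1) = 1 + j59 → |·| ≈ 59.008, ∠ ≈ 89.03°
pole (1 + j59·0.25) = 1 + j14.75 → |·| ≈ 14.784, ∠ ≈ 86.12°
pole (1 + j59·0.005) = 1 + j0.295 → |·| ≈ 1.0426, ∠ ≈ 16.44°
|L| = 125 · 1.0017 / (59.008 · 14.784 · 1.0426) ≈ 0.13767

0.138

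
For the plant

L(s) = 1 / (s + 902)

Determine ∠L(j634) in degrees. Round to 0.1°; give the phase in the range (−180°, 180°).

At s = jω = j634:
pole (s+902): 902 + j634 → |·| = √(902²+634²) = √1215560 ≈ 1102.5, ∠ = arctan(634/902) ≈ 35.10°
∠L = 0.00° − 35.10° = -35.10°

-35.1°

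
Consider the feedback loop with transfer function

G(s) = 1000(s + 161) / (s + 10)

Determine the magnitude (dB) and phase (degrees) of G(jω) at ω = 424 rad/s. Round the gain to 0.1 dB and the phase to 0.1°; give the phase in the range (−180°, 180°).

60.6 dB, -19.4°

At s = jω = j424:
zero (s+161): 161 + j424 → |·| = √(161²+424²) = √205697 ≈ 453.54, ∠ = arctan(424/161) ≈ 69.21°
pole (s+10): 10 + j424 → |·| = √(10²+424²) = √179876 ≈ 424.12, ∠ = arctan(424/10) ≈ 88.65°
|G| = 1000 · 453.54 / 424.12 ≈ 1069.4
Gain = 20 log₁₀(1069.4) ≈ 60.58 dB
∠G = 69.21° − 88.65° = -19.44°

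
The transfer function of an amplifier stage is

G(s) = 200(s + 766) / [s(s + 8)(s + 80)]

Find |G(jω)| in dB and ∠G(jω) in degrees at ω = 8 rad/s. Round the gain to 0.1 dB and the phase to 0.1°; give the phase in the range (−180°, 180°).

At s = jω = j8:
zero (s+766): 766 + j8 → |·| = √(766²+8²) = √586820 ≈ 766.04, ∠ = arctan(8/766) ≈ 0.60°
pole (s+8): 8 + j8 → |·| = √(8²+8²) = √128 ≈ 11.314, ∠ = arctan(8/8) ≈ 45.00°
pole (s+80): 80 + j8 → |·| = √(80²+8²) = √6464 ≈ 80.399, ∠ = arctan(8/80) ≈ 5.71°
pole at origin: |s| = 8, ∠ = 90.00° (in denominator)
|G| = 200 · 766.04 / 7277.1 ≈ 21.053
Gain = 20 log₁₀(21.053) ≈ 26.47 dB
∠G = 0.60° − 140.71° = -140.11°

26.5 dB, -140.1°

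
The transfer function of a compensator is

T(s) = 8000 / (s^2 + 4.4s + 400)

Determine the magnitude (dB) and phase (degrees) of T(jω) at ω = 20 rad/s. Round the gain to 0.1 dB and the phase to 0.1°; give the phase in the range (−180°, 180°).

At s = jω = j20:
quadratic: (j20)² + 4.4·j20 + 400 = 0 + j88 → |·| ≈ 88, ∠ ≈ 90.00°
|T| = 8000 / 88 ≈ 90.909
Gain = 20 log₁₀(90.909) ≈ 39.17 dB
∠T = 0.00° − 90.00° = -90.00°

39.2 dB, -90.0°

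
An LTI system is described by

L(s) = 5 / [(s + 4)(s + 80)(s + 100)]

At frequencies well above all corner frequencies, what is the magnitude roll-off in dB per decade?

Each pole contributes −20 dB/decade at high frequency; each zero contributes +20 dB/decade.
Net: 0 zero(s) − 3 pole(s) → -60 dB/decade.

-60 dB/decade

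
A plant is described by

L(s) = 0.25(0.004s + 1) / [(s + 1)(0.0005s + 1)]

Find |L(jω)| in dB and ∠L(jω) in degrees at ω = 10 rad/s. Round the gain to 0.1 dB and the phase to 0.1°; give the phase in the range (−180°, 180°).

-32.1 dB, -82.3°

At ω = 10 rad/s:
zero (1 + j10·0.004) = 1 + j0.04 → |·| ≈ 1.0008, ∠ ≈ 2.29°
pole (1 + j10·1) = 1 + j10 → |·| ≈ 10.05, ∠ ≈ 84.29°
pole (1 + j10·0.0005) = 1 + j0.005 → |·| ≈ 1, ∠ ≈ 0.29°
|L| = 0.25 · 1.0008 / (10.05 · 1) ≈ 0.024896
Gain = 20 log₁₀(0.024896) ≈ -32.08 dB
∠L = (2.29°) − (84.29° + 0.29°) = -82.29°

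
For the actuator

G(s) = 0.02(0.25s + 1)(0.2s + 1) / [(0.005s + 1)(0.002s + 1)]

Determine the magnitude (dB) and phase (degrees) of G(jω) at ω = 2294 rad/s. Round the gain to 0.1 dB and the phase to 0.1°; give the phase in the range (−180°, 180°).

At ω = 2294 rad/s:
zero (1 + j2294·0.25) = 1 + j573.5 → |·| ≈ 573.5, ∠ ≈ 89.90°
zero (1 + j2294·0.2) = 1 + j458.8 → |·| ≈ 458.8, ∠ ≈ 89.88°
pole (1 + j2294·0.005) = 1 + j11.47 → |·| ≈ 11.514, ∠ ≈ 85.02°
pole (1 + j2294·0.002) = 1 + j4.588 → |·| ≈ 4.6957, ∠ ≈ 77.70°
|G| = 0.02 · 573.5 · 458.8 / (11.514 · 4.6957) ≈ 97.333
Gain = 20 log₁₀(97.333) ≈ 39.77 dB
∠G = (89.90° + 89.88°) − (85.02° + 77.70°) = 17.06°

39.8 dB, 17.1°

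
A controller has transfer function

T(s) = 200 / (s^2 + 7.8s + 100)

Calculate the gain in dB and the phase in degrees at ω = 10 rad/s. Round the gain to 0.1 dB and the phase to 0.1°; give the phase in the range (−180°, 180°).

8.2 dB, -90.0°

At s = jω = j10:
quadratic: (j10)² + 7.8·j10 + 100 = 0 + j78 → |·| ≈ 78, ∠ ≈ 90.00°
|T| = 200 / 78 ≈ 2.5641
Gain = 20 log₁₀(2.5641) ≈ 8.18 dB
∠T = 0.00° − 90.00° = -90.00°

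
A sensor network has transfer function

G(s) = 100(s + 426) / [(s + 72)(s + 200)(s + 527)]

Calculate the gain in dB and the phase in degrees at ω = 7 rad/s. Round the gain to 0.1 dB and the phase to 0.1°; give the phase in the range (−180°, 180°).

At s = jω = j7:
zero (s+426): 426 + j7 → |·| = √(426²+7²) = √181525 ≈ 426.06, ∠ = arctan(7/426) ≈ 0.94°
pole (s+72): 72 + j7 → |·| = √(72²+7²) = √5233 ≈ 72.339, ∠ = arctan(7/72) ≈ 5.55°
pole (s+200): 200 + j7 → |·| = √(200²+7²) = √40049 ≈ 200.12, ∠ = arctan(7/200) ≈ 2.00°
pole (s+527): 527 + j7 → |·| = √(527²+7²) = √277778 ≈ 527.05, ∠ = arctan(7/527) ≈ 0.76°
|G| = 100 · 426.06 / 7.6298e+06 ≈ 0.0055842
Gain = 20 log₁₀(0.0055842) ≈ -45.06 dB
∠G = 0.94° − 8.31° = -7.37°

-45.1 dB, -7.4°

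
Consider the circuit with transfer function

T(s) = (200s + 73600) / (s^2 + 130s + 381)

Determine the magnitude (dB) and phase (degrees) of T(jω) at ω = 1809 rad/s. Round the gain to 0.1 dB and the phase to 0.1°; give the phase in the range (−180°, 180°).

-19.0 dB, -97.4°

Substitute s = j1809:
Numerator: 200(j1809) + 73600 = 73600 + j361800
Denominator: (j1809)^2 + 130(j1809) + 381 = -3272100 + j235170
|N| = √(73600² + 361800²) ≈ 3.6921e+05, ∠N ≈ 78.50°
|D| = √(3272100² + 235170²) ≈ 3.2805e+06, ∠D ≈ 175.89°
|T| = 3.6921e+05 / 3.2805e+06 ≈ 0.11255
Gain = 20 log₁₀(0.11255) ≈ -18.97 dB
∠T = 78.50° − 175.89° = -97.39°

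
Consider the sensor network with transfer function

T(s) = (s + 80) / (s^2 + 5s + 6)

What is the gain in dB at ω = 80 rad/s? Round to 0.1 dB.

-35.1 dB

Substitute s = j80:
Numerator: (j80) + 80 = 80 + j80
Denominator: (j80)^2 + 5(j80) + 6 = -6394 + j400
|N| = √(80² + 80²) ≈ 113.14, ∠N ≈ 45.00°
|D| = √(6394² + 400²) ≈ 6406.5, ∠D ≈ 176.42°
|T| = 113.14 / 6406.5 ≈ 0.01766
Gain = 20 log₁₀(0.01766) ≈ -35.06 dB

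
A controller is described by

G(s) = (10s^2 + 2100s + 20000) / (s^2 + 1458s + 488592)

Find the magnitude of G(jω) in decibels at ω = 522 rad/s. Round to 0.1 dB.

11.3 dB

Substitute s = j522:
Numerator: 10(j522)^2 + 2100(j522) + 20000 = -2704840 + j1096200
Denominator: (j522)^2 + 1458(j522) + 488592 = 216108 + j761076
|N| = √(2704840² + 1096200²) ≈ 2.9185e+06, ∠N ≈ 157.94°
|D| = √(216108² + 761076²) ≈ 7.9116e+05, ∠D ≈ 74.15°
|G| = 2.9185e+06 / 7.9116e+05 ≈ 3.6889
Gain = 20 log₁₀(3.6889) ≈ 11.34 dB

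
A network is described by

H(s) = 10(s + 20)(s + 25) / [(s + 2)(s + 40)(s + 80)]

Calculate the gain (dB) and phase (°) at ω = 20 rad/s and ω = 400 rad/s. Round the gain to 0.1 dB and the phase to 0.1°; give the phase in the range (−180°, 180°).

ω = 20: -18.3 dB, -41.2°; ω = 400: -32.2 dB, -79.1°

At s = jω = j20:
zero (s+20): 20 + j20 → |·| = √(20²+20²) = √800 ≈ 28.284, ∠ = arctan(20/20) ≈ 45.00°
zero (s+25): 25 + j20 → |·| = √(25²+20²) = √1025 ≈ 32.016, ∠ = arctan(20/25) ≈ 38.66°
pole (s+2): 2 + j20 → |·| = √(2²+20²) = √404 ≈ 20.1, ∠ = arctan(20/2) ≈ 84.29°
pole (s+40): 40 + j20 → |·| = √(40²+20²) = √2000 ≈ 44.721, ∠ = arctan(20/40) ≈ 26.57°
pole (s+80): 80 + j20 → |·| = √(80²+20²) = √6800 ≈ 82.462, ∠ = arctan(20/80) ≈ 14.04°
|H| = 10 · 905.54 / 74124 ≈ 0.12217
Gain = 20 log₁₀(0.12217) ≈ -18.26 dB
∠H = 83.66° − 124.90° = -41.24°

At s = jω = j400:
zero (s+20): 20 + j400 → |·| = √(20²+400²) = √160400 ≈ 400.5, ∠ = arctan(400/20) ≈ 87.14°
zero (s+25): 25 + j400 → |·| = √(25²+400²) = √160625 ≈ 400.78, ∠ = arctan(400/25) ≈ 86.42°
pole (s+2): 2 + j400 → |·| = √(2²+400²) = √160004 ≈ 400, ∠ = arctan(400/2) ≈ 89.71°
pole (s+40): 40 + j400 → |·| = √(40²+400²) = √161600 ≈ 402, ∠ = arctan(400/40) ≈ 84.29°
pole (s+80): 80 + j400 → |·| = √(80²+400²) = √166400 ≈ 407.92, ∠ = arctan(400/80) ≈ 78.69°
|H| = 10 · 1.6051e+05 / 6.5594e+07 ≈ 0.02447
Gain = 20 log₁₀(0.02447) ≈ -32.23 dB
∠H = 173.56° − 252.69° = -79.13°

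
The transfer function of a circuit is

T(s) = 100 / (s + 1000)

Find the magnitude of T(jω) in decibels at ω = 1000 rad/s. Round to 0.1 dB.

Substitute s = j1000:
Numerator: 100 = 100 + j0
Denominator: (j1000) + 1000 = 1000 + j1000
|N| = √(100² + 0²) ≈ 100, ∠N ≈ 0.00°
|D| = √(1000² + 1000²) ≈ 1414.2, ∠D ≈ 45.00°
|T| = 100 / 1414.2 ≈ 0.070711
Gain = 20 log₁₀(0.070711) ≈ -23.01 dB

-23.0 dB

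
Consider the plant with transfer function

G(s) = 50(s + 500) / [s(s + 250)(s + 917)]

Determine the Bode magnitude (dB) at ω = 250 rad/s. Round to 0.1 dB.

At s = jω = j250:
zero (s+500): 500 + j250 → |·| = √(500²+250²) = √312500 ≈ 559.02, ∠ = arctan(250/500) ≈ 26.57°
pole (s+250): 250 + j250 → |·| = √(250²+250²) = √125000 ≈ 353.55, ∠ = arctan(250/250) ≈ 45.00°
pole (s+917): 917 + j250 → |·| = √(917²+250²) = √903389 ≈ 950.47, ∠ = arctan(250/917) ≈ 15.25°
pole at origin: |s| = 250, ∠ = 90.00° (in denominator)
|G| = 50 · 559.02 / 8.401e+07 ≈ 0.00033271
Gain = 20 log₁₀(0.00033271) ≈ -69.56 dB

-69.6 dB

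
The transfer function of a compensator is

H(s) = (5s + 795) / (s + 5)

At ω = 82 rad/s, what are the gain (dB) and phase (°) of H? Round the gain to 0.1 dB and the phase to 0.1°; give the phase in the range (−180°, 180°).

Substitute s = j82:
Numerator: 5(j82) + 795 = 795 + j410
Denominator: (j82) + 5 = 5 + j82
|N| = √(795² + 410²) ≈ 894.5, ∠N ≈ 27.28°
|D| = √(5² + 82²) ≈ 82.152, ∠D ≈ 86.51°
|H| = 894.5 / 82.152 ≈ 10.888
Gain = 20 log₁₀(10.888) ≈ 20.74 dB
∠H = 27.28° − 86.51° = -59.23°

20.7 dB, -59.2°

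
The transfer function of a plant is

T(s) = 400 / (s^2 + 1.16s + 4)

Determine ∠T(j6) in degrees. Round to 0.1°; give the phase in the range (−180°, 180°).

-167.7°

At s = jω = j6:
quadratic: (j6)² + 1.16·j6 + 4 = -32 + j6.96 → |·| ≈ 32.748, ∠ ≈ 167.73°
∠T = 0.00° − 167.73° = -167.73°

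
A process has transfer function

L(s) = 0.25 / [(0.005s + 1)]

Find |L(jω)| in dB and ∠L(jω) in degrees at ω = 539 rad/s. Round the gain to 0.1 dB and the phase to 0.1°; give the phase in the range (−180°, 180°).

At ω = 539 rad/s:
pole (1 + j539·0.005) = 1 + j2.695 → |·| ≈ 2.8745, ∠ ≈ 69.64°
|L| = 0.25 · 1 / (2.8745) ≈ 0.086972
Gain = 20 log₁₀(0.086972) ≈ -21.21 dB
∠L = (0°) − (69.64°) = -69.64°

-21.2 dB, -69.6°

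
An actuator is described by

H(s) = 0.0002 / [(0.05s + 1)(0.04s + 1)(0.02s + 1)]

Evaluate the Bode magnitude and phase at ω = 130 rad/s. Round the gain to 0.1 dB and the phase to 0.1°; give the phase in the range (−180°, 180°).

-113.7 dB, 130.7°

At ω = 130 rad/s:
pole (1 + j130·0.05) = 1 + j6.5 → |·| ≈ 6.5765, ∠ ≈ 81.25°
pole (1 + j130·0.04) = 1 + j5.2 → |·| ≈ 5.2953, ∠ ≈ 79.11°
pole (1 + j130·0.02) = 1 + j2.6 → |·| ≈ 2.7857, ∠ ≈ 68.96°
|H| = 0.0002 · 1 / (6.5765 · 5.2953 · 2.7857) ≈ 2.0616e-06
Gain = 20 log₁₀(2.0616e-06) ≈ -113.72 dB
∠H = (0°) − (81.25° + 79.11° + 68.96°) = -229.32° ≡ 130.68° (principal value)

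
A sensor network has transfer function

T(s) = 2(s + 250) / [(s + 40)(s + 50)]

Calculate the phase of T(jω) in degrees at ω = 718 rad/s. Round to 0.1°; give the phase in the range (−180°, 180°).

-102.0°

At s = jω = j718:
zero (s+250): 250 + j718 → |·| = √(250²+718²) = √578024 ≈ 760.28, ∠ = arctan(718/250) ≈ 70.80°
pole (s+40): 40 + j718 → |·| = √(40²+718²) = √517124 ≈ 719.11, ∠ = arctan(718/40) ≈ 86.81°
pole (s+50): 50 + j718 → |·| = √(50²+718²) = √518024 ≈ 719.74, ∠ = arctan(718/50) ≈ 86.02°
∠T = 70.80° − 172.83° = -102.03°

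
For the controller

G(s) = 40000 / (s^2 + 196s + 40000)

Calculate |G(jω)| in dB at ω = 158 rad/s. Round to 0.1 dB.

1.3 dB

At s = jω = j158:
quadratic: (j158)² + 196·j158 + 40000 = 15036 + j30968 → |·| ≈ 34425, ∠ ≈ 64.10°
|G| = 40000 / 34425 ≈ 1.1619
Gain = 20 log₁₀(1.1619) ≈ 1.30 dB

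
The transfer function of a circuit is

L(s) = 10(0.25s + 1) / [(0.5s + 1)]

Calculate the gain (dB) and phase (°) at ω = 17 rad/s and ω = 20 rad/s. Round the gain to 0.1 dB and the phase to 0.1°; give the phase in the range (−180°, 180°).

ω = 17: 14.2 dB, -6.5°; ω = 20: 14.1 dB, -5.6°

At ω = 17 rad/s:
zero (1 + j17·0.25) = 1 + j4.25 → |·| ≈ 4.3661, ∠ ≈ 76.76°
pole (1 + j17·0.5) = 1 + j8.5 → |·| ≈ 8.5586, ∠ ≈ 83.29°
|L| = 10 · 4.3661 / (8.5586) ≈ 5.1014
Gain = 20 log₁₀(5.1014) ≈ 14.15 dB
∠L = (76.76°) − (83.29°) = -6.53°

At ω = 20 rad/s:
zero (1 + j20·0.25) = 1 + j5 → |·| ≈ 5.099, ∠ ≈ 78.69°
pole (1 + j20·0.5) = 1 + j10 → |·| ≈ 10.05, ∠ ≈ 84.29°
|L| = 10 · 5.099 / (10.05) ≈ 5.0736
Gain = 20 log₁₀(5.0736) ≈ 14.11 dB
∠L = (78.69°) − (84.29°) = -5.60°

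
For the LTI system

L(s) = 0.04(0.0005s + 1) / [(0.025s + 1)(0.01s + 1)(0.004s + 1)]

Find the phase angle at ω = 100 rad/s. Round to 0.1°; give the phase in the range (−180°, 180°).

At ω = 100 rad/s:
zero (1 + j100·0.0005) = 1 + j0.05 → |·| ≈ 1.0012, ∠ ≈ 2.86°
pole (1 + j100·0.025) = 1 + j2.5 → |·| ≈ 2.6926, ∠ ≈ 68.20°
pole (1 + j100·0.01) = 1 + j1 → |·| ≈ 1.4142, ∠ ≈ 45.00°
pole (1 + j100·0.004) = 1 + j0.4 → |·| ≈ 1.077, ∠ ≈ 21.80°
∠L = (2.86°) − (68.20° + 45.00° + 21.80°) = -132.14°

-132.1°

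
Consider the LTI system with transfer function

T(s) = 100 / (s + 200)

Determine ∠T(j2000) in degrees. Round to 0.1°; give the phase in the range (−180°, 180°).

At s = jω = j2000:
pole (s+200): 200 + j2000 → |·| = √(200²+2000²) = √4040000 ≈ 2010, ∠ = arctan(2000/200) ≈ 84.29°
∠T = 0.00° − 84.29° = -84.29°

-84.3°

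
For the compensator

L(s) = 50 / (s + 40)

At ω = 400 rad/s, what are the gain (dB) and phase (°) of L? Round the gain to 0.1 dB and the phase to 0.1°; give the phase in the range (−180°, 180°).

Substitute s = j400:
Numerator: 50 = 50 + j0
Denominator: (j400) + 40 = 40 + j400
|N| = √(50² + 0²) ≈ 50, ∠N ≈ 0.00°
|D| = √(40² + 400²) ≈ 402, ∠D ≈ 84.29°
|L| = 50 / 402 ≈ 0.12438
Gain = 20 log₁₀(0.12438) ≈ -18.10 dB
∠L = 0.00° − 84.29° = -84.29°

-18.1 dB, -84.3°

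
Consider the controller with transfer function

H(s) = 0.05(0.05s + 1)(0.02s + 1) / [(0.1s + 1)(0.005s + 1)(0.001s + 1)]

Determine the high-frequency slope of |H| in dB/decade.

-20 dB/decade

Each pole contributes −20 dB/decade at high frequency; each zero contributes +20 dB/decade.
Net: 2 zero(s) − 3 pole(s) → -20 dB/decade.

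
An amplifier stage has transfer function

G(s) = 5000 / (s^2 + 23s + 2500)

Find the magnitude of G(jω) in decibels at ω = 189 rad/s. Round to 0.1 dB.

-16.5 dB

At s = jω = j189:
quadratic: (j189)² + 23·j189 + 2500 = -33221 + j4347 → |·| ≈ 33504, ∠ ≈ 172.55°
|G| = 5000 / 33504 ≈ 0.14924
Gain = 20 log₁₀(0.14924) ≈ -16.52 dB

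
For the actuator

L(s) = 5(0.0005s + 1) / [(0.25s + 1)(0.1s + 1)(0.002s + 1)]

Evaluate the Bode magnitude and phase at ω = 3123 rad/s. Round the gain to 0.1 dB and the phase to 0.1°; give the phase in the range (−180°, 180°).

At ω = 3123 rad/s:
zero (1 + j3123·0.0005) = 1 + j1.5615 → |·| ≈ 1.8543, ∠ ≈ 57.36°
pole (1 + j3123·0.25) = 1 + j780.75 → |·| ≈ 780.75, ∠ ≈ 89.93°
pole (1 + j3123·0.1) = 1 + j312.3 → |·| ≈ 312.3, ∠ ≈ 89.82°
pole (1 + j3123·0.002) = 1 + j6.246 → |·| ≈ 6.3255, ∠ ≈ 80.90°
|L| = 5 · 1.8543 / (780.75 · 312.3 · 6.3255) ≈ 6.0113e-06
Gain = 20 log₁₀(6.0113e-06) ≈ -104.42 dB
∠L = (57.36°) − (89.93° + 89.82° + 80.90°) = -203.29° ≡ 156.71° (principal value)

-104.4 dB, 156.7°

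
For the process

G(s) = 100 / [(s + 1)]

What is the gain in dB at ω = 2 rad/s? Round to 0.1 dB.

33.0 dB

At ω = 2 rad/s:
pole (1 + j2·1) = 1 + j2 → |·| ≈ 2.2361, ∠ ≈ 63.43°
|G| = 100 · 1 / (2.2361) ≈ 44.721
Gain = 20 log₁₀(44.721) ≈ 33.01 dB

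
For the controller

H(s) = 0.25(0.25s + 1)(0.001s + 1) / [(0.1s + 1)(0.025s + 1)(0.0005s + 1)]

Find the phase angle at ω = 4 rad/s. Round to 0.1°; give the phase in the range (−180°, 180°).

17.6°

At ω = 4 rad/s:
zero (1 + j4·0.25) = 1 + j1 → |·| ≈ 1.4142, ∠ ≈ 45.00°
zero (1 + j4·0.001) = 1 + j0.004 → |·| ≈ 1, ∠ ≈ 0.23°
pole (1 + j4·0.1) = 1 + j0.4 → |·| ≈ 1.077, ∠ ≈ 21.80°
pole (1 + j4·0.025) = 1 + j0.1 → |·| ≈ 1.005, ∠ ≈ 5.71°
pole (1 + j4·0.0005) = 1 + j0.002 → |·| ≈ 1, ∠ ≈ 0.11°
∠H = (45.00° + 0.23°) − (21.80° + 5.71° + 0.11°) = 17.61°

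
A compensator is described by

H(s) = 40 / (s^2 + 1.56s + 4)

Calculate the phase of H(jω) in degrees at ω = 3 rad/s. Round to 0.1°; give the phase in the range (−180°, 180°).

-136.9°

At s = jω = j3:
quadratic: (j3)² + 1.56·j3 + 4 = -5 + j4.68 → |·| ≈ 6.8485, ∠ ≈ 136.89°
∠H = 0.00° − 136.89° = -136.89°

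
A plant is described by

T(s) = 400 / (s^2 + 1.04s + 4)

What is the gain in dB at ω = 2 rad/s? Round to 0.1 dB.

45.7 dB

At s = jω = j2:
quadratic: (j2)² + 1.04·j2 + 4 = 0 + j2.08 → |·| ≈ 2.08, ∠ ≈ 90.00°
|T| = 400 / 2.08 ≈ 192.31
Gain = 20 log₁₀(192.31) ≈ 45.68 dB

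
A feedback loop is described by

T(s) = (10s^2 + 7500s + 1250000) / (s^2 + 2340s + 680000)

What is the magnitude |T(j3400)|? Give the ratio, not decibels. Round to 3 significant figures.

8.69

Substitute s = j3400:
Numerator: 10(j3400)^2 + 7500(j3400) + 1250000 = -114350000 + j25500000
Denominator: (j3400)^2 + 2340(j3400) + 680000 = -10880000 + j7956000
|N| = √(114350000² + 25500000²) ≈ 1.1716e+08, ∠N ≈ 167.43°
|D| = √(10880000² + 7956000²) ≈ 1.3479e+07, ∠D ≈ 143.82°
|T| = 1.1716e+08 / 1.3479e+07 ≈ 8.692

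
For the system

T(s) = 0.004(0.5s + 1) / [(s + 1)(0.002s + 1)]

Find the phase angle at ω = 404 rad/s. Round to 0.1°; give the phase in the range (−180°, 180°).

-39.1°

At ω = 404 rad/s:
zero (1 + j404·0.5) = 1 + j202 → |·| ≈ 202, ∠ ≈ 89.72°
pole (1 + j404·1) = 1 + j404 → |·| ≈ 404, ∠ ≈ 89.86°
pole (1 + j404·0.002) = 1 + j0.808 → |·| ≈ 1.2856, ∠ ≈ 38.94°
∠T = (89.72°) − (89.86° + 38.94°) = -39.08°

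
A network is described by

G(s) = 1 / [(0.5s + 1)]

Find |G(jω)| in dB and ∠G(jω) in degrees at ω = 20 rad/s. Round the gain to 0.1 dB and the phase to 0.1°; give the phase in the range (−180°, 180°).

-20.0 dB, -84.3°

At ω = 20 rad/s:
pole (1 + j20·0.5) = 1 + j10 → |·| ≈ 10.05, ∠ ≈ 84.29°
|G| = 1 · 1 / (10.05) ≈ 0.099502
Gain = 20 log₁₀(0.099502) ≈ -20.04 dB
∠G = (0°) − (84.29°) = -84.29°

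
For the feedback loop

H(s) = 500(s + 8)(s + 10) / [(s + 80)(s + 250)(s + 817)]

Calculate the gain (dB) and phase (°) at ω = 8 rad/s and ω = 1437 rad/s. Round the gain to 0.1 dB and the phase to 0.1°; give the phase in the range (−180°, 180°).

ω = 8: -47.1 dB, 75.6°; ω = 1437: -10.5 dB, -48.0°

At s = jω = j8:
zero (s+8): 8 + j8 → |·| = √(8²+8²) = √128 ≈ 11.314, ∠ = arctan(8/8) ≈ 45.00°
zero (s+10): 10 + j8 → |·| = √(10²+8²) = √164 ≈ 12.806, ∠ = arctan(8/10) ≈ 38.66°
pole (s+80): 80 + j8 → |·| = √(80²+8²) = √6464 ≈ 80.399, ∠ = arctan(8/80) ≈ 5.71°
pole (s+250): 250 + j8 → |·| = √(250²+8²) = √62564 ≈ 250.13, ∠ = arctan(8/250) ≈ 1.83°
pole (s+817): 817 + j8 → |·| = √(817²+8²) = √667553 ≈ 817.04, ∠ = arctan(8/817) ≈ 0.56°
|H| = 500 · 144.89 / 1.6431e+07 ≈ 0.004409
Gain = 20 log₁₀(0.004409) ≈ -47.11 dB
∠H = 83.66° − 8.10° = 75.56°

At s = jω = j1437:
zero (s+8): 8 + j1437 → |·| = √(8²+1437²) = √2065033 ≈ 1437, ∠ = arctan(1437/8) ≈ 89.68°
zero (s+10): 10 + j1437 → |·| = √(10²+1437²) = √2065069 ≈ 1437, ∠ = arctan(1437/10) ≈ 89.60°
pole (s+80): 80 + j1437 → |·| = √(80²+1437²) = √2071369 ≈ 1439.2, ∠ = arctan(1437/80) ≈ 86.81°
pole (s+250): 250 + j1437 → |·| = √(250²+1437²) = √2127469 ≈ 1458.6, ∠ = arctan(1437/250) ≈ 80.13°
pole (s+817): 817 + j1437 → |·| = √(817²+1437²) = √2732458 ≈ 1653, ∠ = arctan(1437/817) ≈ 60.38°
|H| = 500 · 2.065e+06 / 3.47e+09 ≈ 0.29755
Gain = 20 log₁₀(0.29755) ≈ -10.53 dB
∠H = 179.28° − 227.32° = -48.04°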